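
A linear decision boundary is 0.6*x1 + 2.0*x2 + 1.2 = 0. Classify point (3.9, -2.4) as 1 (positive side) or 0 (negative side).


Compute 0.6 * 3.9 + 2.0 * -2.4 + 1.2
= 2.34 + -4.8 + 1.2
= -1.26
Since -1.26 < 0, the point is on the negative side.

0


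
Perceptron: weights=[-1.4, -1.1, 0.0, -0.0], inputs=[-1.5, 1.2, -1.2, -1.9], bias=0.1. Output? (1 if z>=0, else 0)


z = w . x + b
= -1.4*-1.5 + -1.1*1.2 + 0.0*-1.2 + -0.0*-1.9 + 0.1
= 2.1 + -1.32 + -0.0 + 0.0 + 0.1
= 0.78 + 0.1
= 0.88
Since z = 0.88 >= 0, output = 1

1


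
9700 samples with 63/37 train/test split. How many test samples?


Train samples = 9700 * 63% = 6111
Test samples = 9700 - 6111
= 3589

3589


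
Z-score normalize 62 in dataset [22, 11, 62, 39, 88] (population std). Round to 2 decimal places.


Mean = (22 + 11 + 62 + 39 + 88) / 5 = 44.4
Variance = sum((x_i - mean)^2) / n = 771.44
Std = sqrt(771.44) = 27.7748
Z = (x - mean) / std
= (62 - 44.4) / 27.7748
= 17.6 / 27.7748
= 0.63

0.63


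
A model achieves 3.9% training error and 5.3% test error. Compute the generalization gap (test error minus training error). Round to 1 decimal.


Generalization gap = test_error - train_error
= 5.3 - 3.9
= 1.4%
A small gap suggests good generalization.

1.4


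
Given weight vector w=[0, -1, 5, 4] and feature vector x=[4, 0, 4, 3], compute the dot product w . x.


Element-wise products:
0 * 4 = 0
-1 * 0 = 0
5 * 4 = 20
4 * 3 = 12
Sum = 0 + 0 + 20 + 12
= 32

32


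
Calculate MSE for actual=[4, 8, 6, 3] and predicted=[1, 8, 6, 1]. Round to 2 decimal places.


Differences: [3, 0, 0, 2]
Squared errors: [9, 0, 0, 4]
Sum of squared errors = 13
MSE = 13 / 4 = 3.25

3.25


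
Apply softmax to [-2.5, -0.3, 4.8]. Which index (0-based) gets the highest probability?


Softmax is a monotonic transformation, so it preserves the argmax.
We need to find the index of the maximum logit.
Index 0: -2.5
Index 1: -0.3
Index 2: 4.8
Maximum logit = 4.8 at index 2

2


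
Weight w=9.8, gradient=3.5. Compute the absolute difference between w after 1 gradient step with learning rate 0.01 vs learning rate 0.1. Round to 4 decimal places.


With lr=0.01: w_new = 9.8 - 0.01 * 3.5 = 9.765
With lr=0.1: w_new = 9.8 - 0.1 * 3.5 = 9.45
Absolute difference = |9.765 - 9.45|
= 0.3150

0.3150


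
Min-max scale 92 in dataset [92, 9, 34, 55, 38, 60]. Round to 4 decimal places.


Min = 9, Max = 92
Range = 92 - 9 = 83
Scaled = (x - min) / (max - min)
= (92 - 9) / 83
= 83 / 83
= 1.0000

1.0000


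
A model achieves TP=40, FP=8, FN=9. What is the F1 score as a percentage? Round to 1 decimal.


Precision = TP / (TP + FP) = 40 / 48 = 0.8333
Recall = TP / (TP + FN) = 40 / 49 = 0.8163
F1 = 2 * P * R / (P + R)
= 2 * 0.8333 * 0.8163 / (0.8333 + 0.8163)
= 1.3605 / 1.6497
= 0.8247
As percentage: 82.5%

82.5


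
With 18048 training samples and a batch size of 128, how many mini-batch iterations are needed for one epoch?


Iterations per epoch = dataset_size / batch_size
= 18048 / 128
= 141

141


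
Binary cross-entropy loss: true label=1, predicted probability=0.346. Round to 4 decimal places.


For y=1: Loss = -log(p)
= -log(0.346)
= -(-1.0613)
= 1.0613

1.0613


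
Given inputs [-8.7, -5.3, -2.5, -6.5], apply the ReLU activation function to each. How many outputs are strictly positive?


ReLU(x) = max(0, x) for each element:
ReLU(-8.7) = 0
ReLU(-5.3) = 0
ReLU(-2.5) = 0
ReLU(-6.5) = 0
Active neurons (>0): 0

0


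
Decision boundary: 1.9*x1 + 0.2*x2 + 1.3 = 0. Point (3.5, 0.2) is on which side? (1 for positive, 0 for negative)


Compute 1.9 * 3.5 + 0.2 * 0.2 + 1.3
= 6.65 + 0.04 + 1.3
= 7.99
Since 7.99 >= 0, the point is on the positive side.

1


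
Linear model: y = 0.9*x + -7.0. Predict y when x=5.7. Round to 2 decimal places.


y = 0.9 * 5.7 + (-7.0)
= 5.13 + (-7.0)
= -1.87

-1.87


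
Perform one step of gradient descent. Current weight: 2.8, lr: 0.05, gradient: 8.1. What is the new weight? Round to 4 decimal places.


w_new = w_old - lr * gradient
= 2.8 - 0.05 * 8.1
= 2.8 - (0.405)
= 2.3950

2.3950


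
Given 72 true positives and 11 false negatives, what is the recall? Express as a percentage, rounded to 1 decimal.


Recall = TP / (TP + FN) * 100
= 72 / (72 + 11)
= 72 / 83
= 0.8675
= 86.7%

86.7


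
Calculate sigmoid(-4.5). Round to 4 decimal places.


sigmoid(z) = 1 / (1 + exp(-z))
exp(-(-4.5)) = exp(4.5) = 90.0171
1 + 90.0171 = 91.0171
1 / 91.0171 = 0.0110

0.0110


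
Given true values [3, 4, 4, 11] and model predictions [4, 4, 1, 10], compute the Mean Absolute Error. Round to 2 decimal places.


Absolute errors: [1, 0, 3, 1]
Sum of absolute errors = 5
MAE = 5 / 4 = 1.25

1.25


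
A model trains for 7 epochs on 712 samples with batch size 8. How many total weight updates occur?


Iterations per epoch = 712 / 8 = 89
Total updates = iterations_per_epoch * epochs
= 89 * 7
= 623

623


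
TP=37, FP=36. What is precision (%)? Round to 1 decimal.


Precision = TP / (TP + FP) * 100
= 37 / (37 + 36)
= 37 / 73
= 0.5068
= 50.7%

50.7


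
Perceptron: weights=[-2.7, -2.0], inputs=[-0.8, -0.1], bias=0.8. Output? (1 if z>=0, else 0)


z = w . x + b
= -2.7*-0.8 + -2.0*-0.1 + 0.8
= 2.16 + 0.2 + 0.8
= 2.36 + 0.8
= 3.16
Since z = 3.16 >= 0, output = 1

1


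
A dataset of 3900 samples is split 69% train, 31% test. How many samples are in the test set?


Train samples = 3900 * 69% = 2691
Test samples = 3900 - 2691
= 1209

1209


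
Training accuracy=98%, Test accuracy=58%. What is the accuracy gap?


Gap = train_accuracy - test_accuracy
= 98 - 58
= 40%
This large gap strongly indicates overfitting.

40


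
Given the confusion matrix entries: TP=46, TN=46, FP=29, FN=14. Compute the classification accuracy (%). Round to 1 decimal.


Accuracy = (TP + TN) / (TP + TN + FP + FN) * 100
= (46 + 46) / (46 + 46 + 29 + 14)
= 92 / 135
= 0.6815
= 68.1%

68.1


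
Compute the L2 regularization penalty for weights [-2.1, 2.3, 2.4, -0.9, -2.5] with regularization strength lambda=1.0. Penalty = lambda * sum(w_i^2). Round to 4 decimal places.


Squaring each weight:
(-2.1)^2 = 4.41
2.3^2 = 5.29
2.4^2 = 5.76
(-0.9)^2 = 0.81
(-2.5)^2 = 6.25
Sum of squares = 22.52
Penalty = 1.0 * 22.52 = 22.5200

22.5200


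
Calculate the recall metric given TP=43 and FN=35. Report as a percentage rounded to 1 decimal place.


Recall = TP / (TP + FN) * 100
= 43 / (43 + 35)
= 43 / 78
= 0.5513
= 55.1%

55.1


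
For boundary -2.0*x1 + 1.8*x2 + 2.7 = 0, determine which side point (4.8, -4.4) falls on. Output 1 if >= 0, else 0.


Compute -2.0 * 4.8 + 1.8 * -4.4 + 2.7
= -9.6 + -7.92 + 2.7
= -14.82
Since -14.82 < 0, the point is on the negative side.

0


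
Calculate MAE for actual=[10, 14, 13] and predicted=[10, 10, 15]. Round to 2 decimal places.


Absolute errors: [0, 4, 2]
Sum of absolute errors = 6
MAE = 6 / 3 = 2.00

2.00


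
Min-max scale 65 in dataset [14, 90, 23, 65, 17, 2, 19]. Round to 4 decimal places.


Min = 2, Max = 90
Range = 90 - 2 = 88
Scaled = (x - min) / (max - min)
= (65 - 2) / 88
= 63 / 88
= 0.7159

0.7159


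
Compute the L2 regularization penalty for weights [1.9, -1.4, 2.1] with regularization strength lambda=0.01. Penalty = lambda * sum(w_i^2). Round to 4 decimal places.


Squaring each weight:
1.9^2 = 3.61
(-1.4)^2 = 1.96
2.1^2 = 4.41
Sum of squares = 9.98
Penalty = 0.01 * 9.98 = 0.0998

0.0998


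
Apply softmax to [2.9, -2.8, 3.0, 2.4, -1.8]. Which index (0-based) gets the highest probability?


Softmax is a monotonic transformation, so it preserves the argmax.
We need to find the index of the maximum logit.
Index 0: 2.9
Index 1: -2.8
Index 2: 3.0
Index 3: 2.4
Index 4: -1.8
Maximum logit = 3.0 at index 2

2


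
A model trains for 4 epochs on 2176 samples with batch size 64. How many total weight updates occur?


Iterations per epoch = 2176 / 64 = 34
Total updates = iterations_per_epoch * epochs
= 34 * 4
= 136

136


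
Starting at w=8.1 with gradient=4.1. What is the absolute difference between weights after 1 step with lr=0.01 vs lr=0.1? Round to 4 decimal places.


With lr=0.01: w_new = 8.1 - 0.01 * 4.1 = 8.059
With lr=0.1: w_new = 8.1 - 0.1 * 4.1 = 7.69
Absolute difference = |8.059 - 7.69|
= 0.3690

0.3690


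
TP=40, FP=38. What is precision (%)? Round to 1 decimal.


Precision = TP / (TP + FP) * 100
= 40 / (40 + 38)
= 40 / 78
= 0.5128
= 51.3%

51.3


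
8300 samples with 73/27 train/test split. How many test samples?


Train samples = 8300 * 73% = 6059
Test samples = 8300 - 6059
= 2241

2241


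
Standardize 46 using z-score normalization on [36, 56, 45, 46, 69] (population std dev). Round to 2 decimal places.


Mean = (36 + 56 + 45 + 46 + 69) / 5 = 50.4
Variance = sum((x_i - mean)^2) / n = 126.64
Std = sqrt(126.64) = 11.2534
Z = (x - mean) / std
= (46 - 50.4) / 11.2534
= -4.4 / 11.2534
= -0.39

-0.39


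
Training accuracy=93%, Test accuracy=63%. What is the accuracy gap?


Gap = train_accuracy - test_accuracy
= 93 - 63
= 30%
This large gap strongly indicates overfitting.

30


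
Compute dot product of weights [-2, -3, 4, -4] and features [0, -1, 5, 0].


Element-wise products:
-2 * 0 = 0
-3 * -1 = 3
4 * 5 = 20
-4 * 0 = 0
Sum = 0 + 3 + 20 + 0
= 23

23


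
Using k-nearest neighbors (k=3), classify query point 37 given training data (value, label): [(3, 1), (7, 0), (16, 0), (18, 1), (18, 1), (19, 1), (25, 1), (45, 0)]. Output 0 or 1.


Distances from query 37:
Point 45 (class 0): distance = 8
Point 25 (class 1): distance = 12
Point 19 (class 1): distance = 18
K=3 nearest neighbors: classes = [0, 1, 1]
Votes for class 1: 2 / 3
Majority vote => class 1

1


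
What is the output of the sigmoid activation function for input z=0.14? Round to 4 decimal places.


sigmoid(z) = 1 / (1 + exp(-z))
exp(-(0.14)) = exp(-0.14) = 0.8694
1 + 0.8694 = 1.8694
1 / 1.8694 = 0.5349

0.5349


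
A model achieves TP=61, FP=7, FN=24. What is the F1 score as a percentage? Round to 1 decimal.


Precision = TP / (TP + FP) = 61 / 68 = 0.8971
Recall = TP / (TP + FN) = 61 / 85 = 0.7176
F1 = 2 * P * R / (P + R)
= 2 * 0.8971 * 0.7176 / (0.8971 + 0.7176)
= 1.2875 / 1.6147
= 0.7974
As percentage: 79.7%

79.7


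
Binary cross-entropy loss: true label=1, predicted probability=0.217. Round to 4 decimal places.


For y=1: Loss = -log(p)
= -log(0.217)
= -(-1.5279)
= 1.5279

1.5279


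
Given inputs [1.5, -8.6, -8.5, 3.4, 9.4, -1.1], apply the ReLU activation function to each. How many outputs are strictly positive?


ReLU(x) = max(0, x) for each element:
ReLU(1.5) = 1.5
ReLU(-8.6) = 0
ReLU(-8.5) = 0
ReLU(3.4) = 3.4
ReLU(9.4) = 9.4
ReLU(-1.1) = 0
Active neurons (>0): 3

3


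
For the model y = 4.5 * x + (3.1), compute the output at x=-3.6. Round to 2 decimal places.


y = 4.5 * -3.6 + (3.1)
= -16.2 + (3.1)
= -13.10

-13.10


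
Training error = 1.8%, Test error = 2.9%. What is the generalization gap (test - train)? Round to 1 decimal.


Generalization gap = test_error - train_error
= 2.9 - 1.8
= 1.1%
A small gap suggests good generalization.

1.1


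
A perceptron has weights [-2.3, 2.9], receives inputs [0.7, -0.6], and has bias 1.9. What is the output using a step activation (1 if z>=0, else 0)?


z = w . x + b
= -2.3*0.7 + 2.9*-0.6 + 1.9
= -1.61 + -1.74 + 1.9
= -3.35 + 1.9
= -1.45
Since z = -1.45 < 0, output = 0

0


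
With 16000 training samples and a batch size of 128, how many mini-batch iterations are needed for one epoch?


Iterations per epoch = dataset_size / batch_size
= 16000 / 128
= 125

125


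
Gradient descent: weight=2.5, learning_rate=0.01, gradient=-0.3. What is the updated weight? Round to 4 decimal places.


w_new = w_old - lr * gradient
= 2.5 - 0.01 * -0.3
= 2.5 - (-0.003)
= 2.5030

2.5030


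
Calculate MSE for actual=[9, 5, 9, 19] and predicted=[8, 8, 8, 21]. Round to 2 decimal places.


Differences: [1, -3, 1, -2]
Squared errors: [1, 9, 1, 4]
Sum of squared errors = 15
MSE = 15 / 4 = 3.75

3.75


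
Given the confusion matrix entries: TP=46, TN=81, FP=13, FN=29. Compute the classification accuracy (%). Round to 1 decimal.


Accuracy = (TP + TN) / (TP + TN + FP + FN) * 100
= (46 + 81) / (46 + 81 + 13 + 29)
= 127 / 169
= 0.7515
= 75.1%

75.1


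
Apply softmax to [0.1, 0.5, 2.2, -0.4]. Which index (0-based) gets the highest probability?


Softmax is a monotonic transformation, so it preserves the argmax.
We need to find the index of the maximum logit.
Index 0: 0.1
Index 1: 0.5
Index 2: 2.2
Index 3: -0.4
Maximum logit = 2.2 at index 2

2


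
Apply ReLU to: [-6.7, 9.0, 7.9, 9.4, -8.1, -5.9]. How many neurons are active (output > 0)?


ReLU(x) = max(0, x) for each element:
ReLU(-6.7) = 0
ReLU(9.0) = 9.0
ReLU(7.9) = 7.9
ReLU(9.4) = 9.4
ReLU(-8.1) = 0
ReLU(-5.9) = 0
Active neurons (>0): 3

3


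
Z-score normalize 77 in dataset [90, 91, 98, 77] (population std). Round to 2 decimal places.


Mean = (90 + 91 + 98 + 77) / 4 = 89.0
Variance = sum((x_i - mean)^2) / n = 57.5
Std = sqrt(57.5) = 7.5829
Z = (x - mean) / std
= (77 - 89.0) / 7.5829
= -12.0 / 7.5829
= -1.58

-1.58


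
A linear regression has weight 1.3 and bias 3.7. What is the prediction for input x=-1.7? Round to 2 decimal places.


y = 1.3 * -1.7 + (3.7)
= -2.21 + (3.7)
= 1.49

1.49


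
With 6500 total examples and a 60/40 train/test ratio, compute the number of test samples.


Train samples = 6500 * 60% = 3900
Test samples = 6500 - 3900
= 2600

2600


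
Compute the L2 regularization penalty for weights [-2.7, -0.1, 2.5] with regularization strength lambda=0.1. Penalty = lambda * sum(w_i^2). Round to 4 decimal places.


Squaring each weight:
(-2.7)^2 = 7.29
(-0.1)^2 = 0.01
2.5^2 = 6.25
Sum of squares = 13.55
Penalty = 0.1 * 13.55 = 1.3550

1.3550


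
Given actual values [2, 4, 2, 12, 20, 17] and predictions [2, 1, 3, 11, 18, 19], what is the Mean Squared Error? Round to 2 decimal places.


Differences: [0, 3, -1, 1, 2, -2]
Squared errors: [0, 9, 1, 1, 4, 4]
Sum of squared errors = 19
MSE = 19 / 6 = 3.17

3.17


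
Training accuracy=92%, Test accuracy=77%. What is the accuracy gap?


Gap = train_accuracy - test_accuracy
= 92 - 77
= 15%
This gap suggests the model is overfitting.

15


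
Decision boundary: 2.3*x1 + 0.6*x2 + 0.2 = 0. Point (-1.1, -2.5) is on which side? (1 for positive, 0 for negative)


Compute 2.3 * -1.1 + 0.6 * -2.5 + 0.2
= -2.53 + -1.5 + 0.2
= -3.83
Since -3.83 < 0, the point is on the negative side.

0


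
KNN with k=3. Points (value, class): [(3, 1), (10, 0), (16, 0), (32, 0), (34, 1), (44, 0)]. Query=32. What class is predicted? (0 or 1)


Distances from query 32:
Point 32 (class 0): distance = 0
Point 34 (class 1): distance = 2
Point 44 (class 0): distance = 12
K=3 nearest neighbors: classes = [0, 1, 0]
Votes for class 1: 1 / 3
Majority vote => class 0

0


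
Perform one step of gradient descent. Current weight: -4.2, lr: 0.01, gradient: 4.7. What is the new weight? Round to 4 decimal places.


w_new = w_old - lr * gradient
= -4.2 - 0.01 * 4.7
= -4.2 - (0.047)
= -4.2470

-4.2470


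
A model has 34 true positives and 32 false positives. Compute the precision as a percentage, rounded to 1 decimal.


Precision = TP / (TP + FP) * 100
= 34 / (34 + 32)
= 34 / 66
= 0.5152
= 51.5%

51.5


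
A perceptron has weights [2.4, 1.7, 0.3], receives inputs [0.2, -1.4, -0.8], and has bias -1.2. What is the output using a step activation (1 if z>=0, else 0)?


z = w . x + b
= 2.4*0.2 + 1.7*-1.4 + 0.3*-0.8 + -1.2
= 0.48 + -2.38 + -0.24 + -1.2
= -2.14 + -1.2
= -3.34
Since z = -3.34 < 0, output = 0

0


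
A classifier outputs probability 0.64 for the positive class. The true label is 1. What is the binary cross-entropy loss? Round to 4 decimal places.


For y=1: Loss = -log(p)
= -log(0.64)
= -(-0.4463)
= 0.4463

0.4463


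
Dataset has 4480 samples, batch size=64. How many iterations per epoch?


Iterations per epoch = dataset_size / batch_size
= 4480 / 64
= 70

70


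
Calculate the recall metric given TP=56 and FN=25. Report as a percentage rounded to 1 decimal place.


Recall = TP / (TP + FN) * 100
= 56 / (56 + 25)
= 56 / 81
= 0.6914
= 69.1%

69.1


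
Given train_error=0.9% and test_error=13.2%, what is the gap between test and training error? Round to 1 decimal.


Generalization gap = test_error - train_error
= 13.2 - 0.9
= 12.3%
A large gap suggests overfitting.

12.3


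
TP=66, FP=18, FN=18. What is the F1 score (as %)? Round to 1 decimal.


Precision = TP / (TP + FP) = 66 / 84 = 0.7857
Recall = TP / (TP + FN) = 66 / 84 = 0.7857
F1 = 2 * P * R / (P + R)
= 2 * 0.7857 * 0.7857 / (0.7857 + 0.7857)
= 1.2347 / 1.5714
= 0.7857
As percentage: 78.6%

78.6


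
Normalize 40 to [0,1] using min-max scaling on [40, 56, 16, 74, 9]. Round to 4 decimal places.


Min = 9, Max = 74
Range = 74 - 9 = 65
Scaled = (x - min) / (max - min)
= (40 - 9) / 65
= 31 / 65
= 0.4769

0.4769


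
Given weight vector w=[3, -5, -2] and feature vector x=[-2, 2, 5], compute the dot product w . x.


Element-wise products:
3 * -2 = -6
-5 * 2 = -10
-2 * 5 = -10
Sum = -6 + -10 + -10
= -26

-26


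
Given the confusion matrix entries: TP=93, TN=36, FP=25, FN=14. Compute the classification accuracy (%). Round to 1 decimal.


Accuracy = (TP + TN) / (TP + TN + FP + FN) * 100
= (93 + 36) / (93 + 36 + 25 + 14)
= 129 / 168
= 0.7679
= 76.8%

76.8


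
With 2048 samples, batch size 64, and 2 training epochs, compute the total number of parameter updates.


Iterations per epoch = 2048 / 64 = 32
Total updates = iterations_per_epoch * epochs
= 32 * 2
= 64

64


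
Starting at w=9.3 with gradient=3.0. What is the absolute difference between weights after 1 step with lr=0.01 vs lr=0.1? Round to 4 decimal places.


With lr=0.01: w_new = 9.3 - 0.01 * 3.0 = 9.27
With lr=0.1: w_new = 9.3 - 0.1 * 3.0 = 9.0
Absolute difference = |9.27 - 9.0|
= 0.2700

0.2700


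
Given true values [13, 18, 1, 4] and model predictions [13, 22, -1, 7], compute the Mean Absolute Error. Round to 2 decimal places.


Absolute errors: [0, 4, 2, 3]
Sum of absolute errors = 9
MAE = 9 / 4 = 2.25

2.25


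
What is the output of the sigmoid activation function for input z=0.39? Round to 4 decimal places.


sigmoid(z) = 1 / (1 + exp(-z))
exp(-(0.39)) = exp(-0.39) = 0.6771
1 + 0.6771 = 1.6771
1 / 1.6771 = 0.5963

0.5963


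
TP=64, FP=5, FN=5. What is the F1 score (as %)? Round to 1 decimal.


Precision = TP / (TP + FP) = 64 / 69 = 0.9275
Recall = TP / (TP + FN) = 64 / 69 = 0.9275
F1 = 2 * P * R / (P + R)
= 2 * 0.9275 * 0.9275 / (0.9275 + 0.9275)
= 1.7206 / 1.8551
= 0.9275
As percentage: 92.8%

92.8


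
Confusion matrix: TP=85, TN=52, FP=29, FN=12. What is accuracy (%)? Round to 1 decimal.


Accuracy = (TP + TN) / (TP + TN + FP + FN) * 100
= (85 + 52) / (85 + 52 + 29 + 12)
= 137 / 178
= 0.7697
= 77.0%

77.0


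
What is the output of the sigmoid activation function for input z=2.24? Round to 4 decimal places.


sigmoid(z) = 1 / (1 + exp(-z))
exp(-(2.24)) = exp(-2.24) = 0.1065
1 + 0.1065 = 1.1065
1 / 1.1065 = 0.9038

0.9038


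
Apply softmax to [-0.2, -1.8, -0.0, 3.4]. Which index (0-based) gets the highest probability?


Softmax is a monotonic transformation, so it preserves the argmax.
We need to find the index of the maximum logit.
Index 0: -0.2
Index 1: -1.8
Index 2: -0.0
Index 3: 3.4
Maximum logit = 3.4 at index 3

3


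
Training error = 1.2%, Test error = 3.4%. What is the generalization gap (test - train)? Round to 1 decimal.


Generalization gap = test_error - train_error
= 3.4 - 1.2
= 2.2%
A moderate gap.

2.2


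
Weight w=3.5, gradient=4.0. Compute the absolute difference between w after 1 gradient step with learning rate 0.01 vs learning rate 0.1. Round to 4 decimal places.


With lr=0.01: w_new = 3.5 - 0.01 * 4.0 = 3.46
With lr=0.1: w_new = 3.5 - 0.1 * 4.0 = 3.1
Absolute difference = |3.46 - 3.1|
= 0.3600

0.3600


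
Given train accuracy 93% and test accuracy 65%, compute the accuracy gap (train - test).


Gap = train_accuracy - test_accuracy
= 93 - 65
= 28%
This large gap strongly indicates overfitting.

28


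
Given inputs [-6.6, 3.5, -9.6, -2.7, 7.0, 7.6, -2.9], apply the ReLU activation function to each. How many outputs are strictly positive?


ReLU(x) = max(0, x) for each element:
ReLU(-6.6) = 0
ReLU(3.5) = 3.5
ReLU(-9.6) = 0
ReLU(-2.7) = 0
ReLU(7.0) = 7.0
ReLU(7.6) = 7.6
ReLU(-2.9) = 0
Active neurons (>0): 3

3


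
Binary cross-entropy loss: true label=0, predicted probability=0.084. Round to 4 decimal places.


For y=0: Loss = -log(1-p)
= -log(1 - 0.084)
= -log(0.916)
= -(-0.0877)
= 0.0877

0.0877


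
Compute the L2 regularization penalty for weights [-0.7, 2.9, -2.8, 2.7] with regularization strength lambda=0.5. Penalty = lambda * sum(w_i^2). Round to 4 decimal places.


Squaring each weight:
(-0.7)^2 = 0.49
2.9^2 = 8.41
(-2.8)^2 = 7.84
2.7^2 = 7.29
Sum of squares = 24.03
Penalty = 0.5 * 24.03 = 12.0150

12.0150


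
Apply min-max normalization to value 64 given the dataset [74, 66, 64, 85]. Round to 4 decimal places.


Min = 64, Max = 85
Range = 85 - 64 = 21
Scaled = (x - min) / (max - min)
= (64 - 64) / 21
= 0 / 21
= 0.0000

0.0000


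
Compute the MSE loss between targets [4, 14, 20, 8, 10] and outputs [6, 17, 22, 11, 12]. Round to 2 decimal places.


Differences: [-2, -3, -2, -3, -2]
Squared errors: [4, 9, 4, 9, 4]
Sum of squared errors = 30
MSE = 30 / 5 = 6.00

6.00


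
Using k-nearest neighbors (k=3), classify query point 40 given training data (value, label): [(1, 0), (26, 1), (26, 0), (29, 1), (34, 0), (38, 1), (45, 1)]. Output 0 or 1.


Distances from query 40:
Point 38 (class 1): distance = 2
Point 45 (class 1): distance = 5
Point 34 (class 0): distance = 6
K=3 nearest neighbors: classes = [1, 1, 0]
Votes for class 1: 2 / 3
Majority vote => class 1

1


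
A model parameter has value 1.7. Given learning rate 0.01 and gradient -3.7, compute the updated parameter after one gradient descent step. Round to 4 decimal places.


w_new = w_old - lr * gradient
= 1.7 - 0.01 * -3.7
= 1.7 - (-0.037)
= 1.7370

1.7370


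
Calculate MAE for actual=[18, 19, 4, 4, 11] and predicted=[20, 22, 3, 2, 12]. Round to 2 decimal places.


Absolute errors: [2, 3, 1, 2, 1]
Sum of absolute errors = 9
MAE = 9 / 5 = 1.80

1.80


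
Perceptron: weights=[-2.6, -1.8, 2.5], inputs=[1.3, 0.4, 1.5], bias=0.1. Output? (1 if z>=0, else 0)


z = w . x + b
= -2.6*1.3 + -1.8*0.4 + 2.5*1.5 + 0.1
= -3.38 + -0.72 + 3.75 + 0.1
= -0.35 + 0.1
= -0.25
Since z = -0.25 < 0, output = 0

0


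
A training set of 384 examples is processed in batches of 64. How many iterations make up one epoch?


Iterations per epoch = dataset_size / batch_size
= 384 / 64
= 6

6


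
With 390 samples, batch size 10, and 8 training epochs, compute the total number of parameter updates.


Iterations per epoch = 390 / 10 = 39
Total updates = iterations_per_epoch * epochs
= 39 * 8
= 312

312


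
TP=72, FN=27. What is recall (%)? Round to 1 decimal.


Recall = TP / (TP + FN) * 100
= 72 / (72 + 27)
= 72 / 99
= 0.7273
= 72.7%

72.7


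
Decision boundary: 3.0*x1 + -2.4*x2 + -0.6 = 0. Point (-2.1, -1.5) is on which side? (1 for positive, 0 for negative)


Compute 3.0 * -2.1 + -2.4 * -1.5 + -0.6
= -6.3 + 3.6 + -0.6
= -3.3
Since -3.3 < 0, the point is on the negative side.

0


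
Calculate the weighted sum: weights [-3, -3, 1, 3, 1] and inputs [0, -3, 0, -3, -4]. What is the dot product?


Element-wise products:
-3 * 0 = 0
-3 * -3 = 9
1 * 0 = 0
3 * -3 = -9
1 * -4 = -4
Sum = 0 + 9 + 0 + -9 + -4
= -4

-4


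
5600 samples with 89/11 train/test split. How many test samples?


Train samples = 5600 * 89% = 4984
Test samples = 5600 - 4984
= 616

616


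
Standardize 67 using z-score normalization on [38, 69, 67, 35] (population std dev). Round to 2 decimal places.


Mean = (38 + 69 + 67 + 35) / 4 = 52.25
Variance = sum((x_i - mean)^2) / n = 249.6875
Std = sqrt(249.6875) = 15.8015
Z = (x - mean) / std
= (67 - 52.25) / 15.8015
= 14.75 / 15.8015
= 0.93

0.93


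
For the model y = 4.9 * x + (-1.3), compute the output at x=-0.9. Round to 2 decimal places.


y = 4.9 * -0.9 + (-1.3)
= -4.41 + (-1.3)
= -5.71

-5.71


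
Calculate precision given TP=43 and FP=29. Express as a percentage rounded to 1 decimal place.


Precision = TP / (TP + FP) * 100
= 43 / (43 + 29)
= 43 / 72
= 0.5972
= 59.7%

59.7


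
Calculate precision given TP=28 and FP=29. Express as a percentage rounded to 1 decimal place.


Precision = TP / (TP + FP) * 100
= 28 / (28 + 29)
= 28 / 57
= 0.4912
= 49.1%

49.1


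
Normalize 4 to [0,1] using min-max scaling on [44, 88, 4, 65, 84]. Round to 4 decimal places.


Min = 4, Max = 88
Range = 88 - 4 = 84
Scaled = (x - min) / (max - min)
= (4 - 4) / 84
= 0 / 84
= 0.0000

0.0000


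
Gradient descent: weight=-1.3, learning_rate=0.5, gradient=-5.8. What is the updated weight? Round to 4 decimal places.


w_new = w_old - lr * gradient
= -1.3 - 0.5 * -5.8
= -1.3 - (-2.9)
= 1.6000

1.6000


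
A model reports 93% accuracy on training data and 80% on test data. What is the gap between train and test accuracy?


Gap = train_accuracy - test_accuracy
= 93 - 80
= 13%
This gap suggests the model is overfitting.

13


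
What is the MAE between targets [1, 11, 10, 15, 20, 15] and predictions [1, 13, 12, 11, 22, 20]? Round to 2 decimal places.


Absolute errors: [0, 2, 2, 4, 2, 5]
Sum of absolute errors = 15
MAE = 15 / 6 = 2.50

2.50


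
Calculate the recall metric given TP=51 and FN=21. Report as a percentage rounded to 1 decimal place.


Recall = TP / (TP + FN) * 100
= 51 / (51 + 21)
= 51 / 72
= 0.7083
= 70.8%

70.8


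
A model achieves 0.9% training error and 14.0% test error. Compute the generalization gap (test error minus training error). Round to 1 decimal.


Generalization gap = test_error - train_error
= 14.0 - 0.9
= 13.1%
A large gap suggests overfitting.

13.1


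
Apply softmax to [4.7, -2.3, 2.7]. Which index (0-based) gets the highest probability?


Softmax is a monotonic transformation, so it preserves the argmax.
We need to find the index of the maximum logit.
Index 0: 4.7
Index 1: -2.3
Index 2: 2.7
Maximum logit = 4.7 at index 0

0


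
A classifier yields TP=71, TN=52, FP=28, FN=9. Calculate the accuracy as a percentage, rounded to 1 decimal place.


Accuracy = (TP + TN) / (TP + TN + FP + FN) * 100
= (71 + 52) / (71 + 52 + 28 + 9)
= 123 / 160
= 0.7688
= 76.9%

76.9


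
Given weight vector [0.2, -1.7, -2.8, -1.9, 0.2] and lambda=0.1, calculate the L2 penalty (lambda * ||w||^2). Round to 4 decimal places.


Squaring each weight:
0.2^2 = 0.04
(-1.7)^2 = 2.89
(-2.8)^2 = 7.84
(-1.9)^2 = 3.61
0.2^2 = 0.04
Sum of squares = 14.42
Penalty = 0.1 * 14.42 = 1.4420

1.4420


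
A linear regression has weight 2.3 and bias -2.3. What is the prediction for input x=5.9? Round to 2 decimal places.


y = 2.3 * 5.9 + (-2.3)
= 13.57 + (-2.3)
= 11.27

11.27


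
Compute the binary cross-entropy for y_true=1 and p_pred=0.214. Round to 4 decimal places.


For y=1: Loss = -log(p)
= -log(0.214)
= -(-1.5418)
= 1.5418

1.5418


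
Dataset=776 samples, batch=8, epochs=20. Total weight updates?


Iterations per epoch = 776 / 8 = 97
Total updates = iterations_per_epoch * epochs
= 97 * 20
= 1940

1940


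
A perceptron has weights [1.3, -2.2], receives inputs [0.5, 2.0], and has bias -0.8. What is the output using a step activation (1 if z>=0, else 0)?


z = w . x + b
= 1.3*0.5 + -2.2*2.0 + -0.8
= 0.65 + -4.4 + -0.8
= -3.75 + -0.8
= -4.55
Since z = -4.55 < 0, output = 0

0


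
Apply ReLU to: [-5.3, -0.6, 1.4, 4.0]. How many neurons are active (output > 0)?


ReLU(x) = max(0, x) for each element:
ReLU(-5.3) = 0
ReLU(-0.6) = 0
ReLU(1.4) = 1.4
ReLU(4.0) = 4.0
Active neurons (>0): 2

2


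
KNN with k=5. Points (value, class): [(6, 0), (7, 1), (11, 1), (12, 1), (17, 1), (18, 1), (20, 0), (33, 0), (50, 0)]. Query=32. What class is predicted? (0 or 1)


Distances from query 32:
Point 33 (class 0): distance = 1
Point 20 (class 0): distance = 12
Point 18 (class 1): distance = 14
Point 17 (class 1): distance = 15
Point 50 (class 0): distance = 18
K=5 nearest neighbors: classes = [0, 0, 1, 1, 0]
Votes for class 1: 2 / 5
Majority vote => class 0

0


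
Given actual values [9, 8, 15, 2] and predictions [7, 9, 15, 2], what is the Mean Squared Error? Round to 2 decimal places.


Differences: [2, -1, 0, 0]
Squared errors: [4, 1, 0, 0]
Sum of squared errors = 5
MSE = 5 / 4 = 1.25

1.25


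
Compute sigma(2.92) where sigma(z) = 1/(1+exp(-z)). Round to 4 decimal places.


sigmoid(z) = 1 / (1 + exp(-z))
exp(-(2.92)) = exp(-2.92) = 0.0539
1 + 0.0539 = 1.0539
1 / 1.0539 = 0.9488

0.9488


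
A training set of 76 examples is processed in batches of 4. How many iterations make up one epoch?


Iterations per epoch = dataset_size / batch_size
= 76 / 4
= 19

19


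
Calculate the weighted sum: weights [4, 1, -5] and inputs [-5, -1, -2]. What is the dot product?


Element-wise products:
4 * -5 = -20
1 * -1 = -1
-5 * -2 = 10
Sum = -20 + -1 + 10
= -11

-11


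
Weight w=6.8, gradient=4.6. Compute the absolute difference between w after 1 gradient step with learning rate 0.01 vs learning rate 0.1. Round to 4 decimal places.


With lr=0.01: w_new = 6.8 - 0.01 * 4.6 = 6.754
With lr=0.1: w_new = 6.8 - 0.1 * 4.6 = 6.34
Absolute difference = |6.754 - 6.34|
= 0.4140

0.4140


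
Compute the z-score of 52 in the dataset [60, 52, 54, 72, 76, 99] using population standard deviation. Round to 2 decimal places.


Mean = (60 + 52 + 54 + 72 + 76 + 99) / 6 = 68.8333
Variance = sum((x_i - mean)^2) / n = 258.8056
Std = sqrt(258.8056) = 16.0874
Z = (x - mean) / std
= (52 - 68.8333) / 16.0874
= -16.8333 / 16.0874
= -1.05

-1.05


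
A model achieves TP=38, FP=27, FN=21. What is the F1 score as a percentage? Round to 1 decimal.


Precision = TP / (TP + FP) = 38 / 65 = 0.5846
Recall = TP / (TP + FN) = 38 / 59 = 0.6441
F1 = 2 * P * R / (P + R)
= 2 * 0.5846 * 0.6441 / (0.5846 + 0.6441)
= 0.7531 / 1.2287
= 0.6129
As percentage: 61.3%

61.3


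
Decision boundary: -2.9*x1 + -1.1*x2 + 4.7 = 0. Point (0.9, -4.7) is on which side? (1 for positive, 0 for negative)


Compute -2.9 * 0.9 + -1.1 * -4.7 + 4.7
= -2.61 + 5.17 + 4.7
= 7.26
Since 7.26 >= 0, the point is on the positive side.

1


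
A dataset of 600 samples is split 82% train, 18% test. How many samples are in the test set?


Train samples = 600 * 82% = 492
Test samples = 600 - 492
= 108

108


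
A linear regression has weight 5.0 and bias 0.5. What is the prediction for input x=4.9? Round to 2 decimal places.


y = 5.0 * 4.9 + (0.5)
= 24.5 + (0.5)
= 25.00

25.00


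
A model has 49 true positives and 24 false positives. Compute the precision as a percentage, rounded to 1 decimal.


Precision = TP / (TP + FP) * 100
= 49 / (49 + 24)
= 49 / 73
= 0.6712
= 67.1%

67.1


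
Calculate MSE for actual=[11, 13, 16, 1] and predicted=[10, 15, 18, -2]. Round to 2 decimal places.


Differences: [1, -2, -2, 3]
Squared errors: [1, 4, 4, 9]
Sum of squared errors = 18
MSE = 18 / 4 = 4.50

4.50


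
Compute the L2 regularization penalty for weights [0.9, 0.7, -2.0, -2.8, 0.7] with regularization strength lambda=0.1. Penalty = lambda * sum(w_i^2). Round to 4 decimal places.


Squaring each weight:
0.9^2 = 0.81
0.7^2 = 0.49
(-2.0)^2 = 4.0
(-2.8)^2 = 7.84
0.7^2 = 0.49
Sum of squares = 13.63
Penalty = 0.1 * 13.63 = 1.3630

1.3630


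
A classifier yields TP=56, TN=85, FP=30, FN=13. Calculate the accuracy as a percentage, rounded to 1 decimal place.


Accuracy = (TP + TN) / (TP + TN + FP + FN) * 100
= (56 + 85) / (56 + 85 + 30 + 13)
= 141 / 184
= 0.7663
= 76.6%

76.6


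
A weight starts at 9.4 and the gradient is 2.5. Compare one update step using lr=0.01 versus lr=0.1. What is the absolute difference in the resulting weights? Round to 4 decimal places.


With lr=0.01: w_new = 9.4 - 0.01 * 2.5 = 9.375
With lr=0.1: w_new = 9.4 - 0.1 * 2.5 = 9.15
Absolute difference = |9.375 - 9.15|
= 0.2250

0.2250


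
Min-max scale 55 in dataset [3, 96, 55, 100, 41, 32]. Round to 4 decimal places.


Min = 3, Max = 100
Range = 100 - 3 = 97
Scaled = (x - min) / (max - min)
= (55 - 3) / 97
= 52 / 97
= 0.5361

0.5361


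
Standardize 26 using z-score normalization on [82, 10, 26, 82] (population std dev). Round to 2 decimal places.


Mean = (82 + 10 + 26 + 82) / 4 = 50.0
Variance = sum((x_i - mean)^2) / n = 1056.0
Std = sqrt(1056.0) = 32.4962
Z = (x - mean) / std
= (26 - 50.0) / 32.4962
= -24.0 / 32.4962
= -0.74

-0.74


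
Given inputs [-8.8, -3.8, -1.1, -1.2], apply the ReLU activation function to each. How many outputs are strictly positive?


ReLU(x) = max(0, x) for each element:
ReLU(-8.8) = 0
ReLU(-3.8) = 0
ReLU(-1.1) = 0
ReLU(-1.2) = 0
Active neurons (>0): 0

0


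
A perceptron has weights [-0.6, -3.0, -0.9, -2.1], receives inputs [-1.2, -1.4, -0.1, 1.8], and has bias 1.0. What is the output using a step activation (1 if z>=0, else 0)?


z = w . x + b
= -0.6*-1.2 + -3.0*-1.4 + -0.9*-0.1 + -2.1*1.8 + 1.0
= 0.72 + 4.2 + 0.09 + -3.78 + 1.0
= 1.23 + 1.0
= 2.23
Since z = 2.23 >= 0, output = 1

1


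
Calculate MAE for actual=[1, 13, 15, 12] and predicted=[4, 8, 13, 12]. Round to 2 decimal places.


Absolute errors: [3, 5, 2, 0]
Sum of absolute errors = 10
MAE = 10 / 4 = 2.50

2.50


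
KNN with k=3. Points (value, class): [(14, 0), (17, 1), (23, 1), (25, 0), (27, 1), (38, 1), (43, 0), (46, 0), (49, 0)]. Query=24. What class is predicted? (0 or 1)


Distances from query 24:
Point 25 (class 0): distance = 1
Point 23 (class 1): distance = 1
Point 27 (class 1): distance = 3
K=3 nearest neighbors: classes = [0, 1, 1]
Votes for class 1: 2 / 3
Majority vote => class 1

1


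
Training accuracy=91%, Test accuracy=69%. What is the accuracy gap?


Gap = train_accuracy - test_accuracy
= 91 - 69
= 22%
This large gap strongly indicates overfitting.

22


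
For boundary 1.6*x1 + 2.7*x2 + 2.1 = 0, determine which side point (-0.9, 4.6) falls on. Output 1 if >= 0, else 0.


Compute 1.6 * -0.9 + 2.7 * 4.6 + 2.1
= -1.44 + 12.42 + 2.1
= 13.08
Since 13.08 >= 0, the point is on the positive side.

1


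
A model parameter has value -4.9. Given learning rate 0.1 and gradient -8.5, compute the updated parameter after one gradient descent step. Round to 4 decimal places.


w_new = w_old - lr * gradient
= -4.9 - 0.1 * -8.5
= -4.9 - (-0.85)
= -4.0500

-4.0500


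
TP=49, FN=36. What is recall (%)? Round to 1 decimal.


Recall = TP / (TP + FN) * 100
= 49 / (49 + 36)
= 49 / 85
= 0.5765
= 57.6%

57.6


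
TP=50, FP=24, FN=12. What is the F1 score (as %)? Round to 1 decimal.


Precision = TP / (TP + FP) = 50 / 74 = 0.6757
Recall = TP / (TP + FN) = 50 / 62 = 0.8065
F1 = 2 * P * R / (P + R)
= 2 * 0.6757 * 0.8065 / (0.6757 + 0.8065)
= 1.0898 / 1.4821
= 0.7353
As percentage: 73.5%

73.5


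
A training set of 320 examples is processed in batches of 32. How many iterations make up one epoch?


Iterations per epoch = dataset_size / batch_size
= 320 / 32
= 10

10


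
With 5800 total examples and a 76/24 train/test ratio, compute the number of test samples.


Train samples = 5800 * 76% = 4408
Test samples = 5800 - 4408
= 1392

1392


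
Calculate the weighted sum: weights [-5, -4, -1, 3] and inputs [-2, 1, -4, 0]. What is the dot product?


Element-wise products:
-5 * -2 = 10
-4 * 1 = -4
-1 * -4 = 4
3 * 0 = 0
Sum = 10 + -4 + 4 + 0
= 10

10


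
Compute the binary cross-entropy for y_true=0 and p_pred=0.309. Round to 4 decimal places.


For y=0: Loss = -log(1-p)
= -log(1 - 0.309)
= -log(0.691)
= -(-0.3696)
= 0.3696

0.3696


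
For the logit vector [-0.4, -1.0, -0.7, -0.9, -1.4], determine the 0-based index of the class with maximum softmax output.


Softmax is a monotonic transformation, so it preserves the argmax.
We need to find the index of the maximum logit.
Index 0: -0.4
Index 1: -1.0
Index 2: -0.7
Index 3: -0.9
Index 4: -1.4
Maximum logit = -0.4 at index 0

0


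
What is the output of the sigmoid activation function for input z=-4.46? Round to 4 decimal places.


sigmoid(z) = 1 / (1 + exp(-z))
exp(-(-4.46)) = exp(4.46) = 86.4875
1 + 86.4875 = 87.4875
1 / 87.4875 = 0.0114

0.0114


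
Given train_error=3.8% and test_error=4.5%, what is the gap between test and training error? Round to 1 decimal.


Generalization gap = test_error - train_error
= 4.5 - 3.8
= 0.7%
A small gap suggests good generalization.

0.7


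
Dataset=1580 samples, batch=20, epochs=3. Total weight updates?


Iterations per epoch = 1580 / 20 = 79
Total updates = iterations_per_epoch * epochs
= 79 * 3
= 237

237


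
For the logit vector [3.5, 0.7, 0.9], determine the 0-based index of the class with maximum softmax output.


Softmax is a monotonic transformation, so it preserves the argmax.
We need to find the index of the maximum logit.
Index 0: 3.5
Index 1: 0.7
Index 2: 0.9
Maximum logit = 3.5 at index 0

0


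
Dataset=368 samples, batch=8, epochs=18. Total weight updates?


Iterations per epoch = 368 / 8 = 46
Total updates = iterations_per_epoch * epochs
= 46 * 18
= 828

828


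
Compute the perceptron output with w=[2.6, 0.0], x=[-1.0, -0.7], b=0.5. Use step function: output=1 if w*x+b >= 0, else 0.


z = w . x + b
= 2.6*-1.0 + 0.0*-0.7 + 0.5
= -2.6 + -0.0 + 0.5
= -2.6 + 0.5
= -2.1
Since z = -2.1 < 0, output = 0

0


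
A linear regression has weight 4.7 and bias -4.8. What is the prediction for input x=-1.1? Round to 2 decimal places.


y = 4.7 * -1.1 + (-4.8)
= -5.17 + (-4.8)
= -9.97

-9.97


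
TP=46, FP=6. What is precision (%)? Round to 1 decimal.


Precision = TP / (TP + FP) * 100
= 46 / (46 + 6)
= 46 / 52
= 0.8846
= 88.5%

88.5


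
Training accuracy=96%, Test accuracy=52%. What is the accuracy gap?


Gap = train_accuracy - test_accuracy
= 96 - 52
= 44%
This large gap strongly indicates overfitting.

44


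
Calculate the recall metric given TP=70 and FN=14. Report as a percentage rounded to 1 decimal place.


Recall = TP / (TP + FN) * 100
= 70 / (70 + 14)
= 70 / 84
= 0.8333
= 83.3%

83.3


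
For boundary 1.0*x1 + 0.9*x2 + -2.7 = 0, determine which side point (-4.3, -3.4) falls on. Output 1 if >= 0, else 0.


Compute 1.0 * -4.3 + 0.9 * -3.4 + -2.7
= -4.3 + -3.06 + -2.7
= -10.06
Since -10.06 < 0, the point is on the negative side.

0


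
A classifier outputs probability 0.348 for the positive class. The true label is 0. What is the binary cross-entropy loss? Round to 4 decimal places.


For y=0: Loss = -log(1-p)
= -log(1 - 0.348)
= -log(0.652)
= -(-0.4277)
= 0.4277

0.4277


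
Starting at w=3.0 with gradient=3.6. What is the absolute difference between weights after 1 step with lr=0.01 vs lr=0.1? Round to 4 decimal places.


With lr=0.01: w_new = 3.0 - 0.01 * 3.6 = 2.964
With lr=0.1: w_new = 3.0 - 0.1 * 3.6 = 2.64
Absolute difference = |2.964 - 2.64|
= 0.3240

0.3240


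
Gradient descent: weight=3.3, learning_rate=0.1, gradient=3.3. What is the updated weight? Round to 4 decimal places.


w_new = w_old - lr * gradient
= 3.3 - 0.1 * 3.3
= 3.3 - (0.33)
= 2.9700

2.9700


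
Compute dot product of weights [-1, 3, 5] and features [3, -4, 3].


Element-wise products:
-1 * 3 = -3
3 * -4 = -12
5 * 3 = 15
Sum = -3 + -12 + 15
= 0

0


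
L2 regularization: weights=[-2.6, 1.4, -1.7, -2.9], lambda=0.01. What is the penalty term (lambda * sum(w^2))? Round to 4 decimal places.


Squaring each weight:
(-2.6)^2 = 6.76
1.4^2 = 1.96
(-1.7)^2 = 2.89
(-2.9)^2 = 8.41
Sum of squares = 20.02
Penalty = 0.01 * 20.02 = 0.2002

0.2002


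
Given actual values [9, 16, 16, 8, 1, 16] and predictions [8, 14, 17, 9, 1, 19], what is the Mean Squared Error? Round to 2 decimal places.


Differences: [1, 2, -1, -1, 0, -3]
Squared errors: [1, 4, 1, 1, 0, 9]
Sum of squared errors = 16
MSE = 16 / 6 = 2.67

2.67
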